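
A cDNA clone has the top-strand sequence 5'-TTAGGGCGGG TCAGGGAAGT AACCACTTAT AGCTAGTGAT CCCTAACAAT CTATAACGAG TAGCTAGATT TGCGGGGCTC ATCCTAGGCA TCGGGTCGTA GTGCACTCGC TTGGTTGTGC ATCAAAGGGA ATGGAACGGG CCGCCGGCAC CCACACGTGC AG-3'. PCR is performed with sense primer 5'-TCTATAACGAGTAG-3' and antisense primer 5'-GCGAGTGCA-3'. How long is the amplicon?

61 bp

Forward primer TCTATAACGAGTAG is found on the top strand at positions 50–63.
Reverse complement of the reverse primer: TGCACTCGC. This occurs on the top strand at positions 102–110.
Amplicon spans positions 50–110: 61 bp.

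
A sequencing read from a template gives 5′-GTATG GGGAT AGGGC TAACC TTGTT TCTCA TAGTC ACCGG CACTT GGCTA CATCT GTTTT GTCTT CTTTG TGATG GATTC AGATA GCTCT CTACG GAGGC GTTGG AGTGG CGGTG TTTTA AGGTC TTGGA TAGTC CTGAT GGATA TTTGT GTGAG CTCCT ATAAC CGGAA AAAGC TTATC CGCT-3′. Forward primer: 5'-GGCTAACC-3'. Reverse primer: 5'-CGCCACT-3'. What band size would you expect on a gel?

Scanning the template, GGCTAACC occurs at positions 13–20; this primer anneals to the bottom strand there with its 3' end pointing downstream.
Taking the reverse complement of CGCCACT gives AGTGGCG, found at positions 106–112 on the template; the primer anneals here to the top strand with its 3' end pointing upstream.
Amplicon spans positions 13–112: 100 bp.

100 bp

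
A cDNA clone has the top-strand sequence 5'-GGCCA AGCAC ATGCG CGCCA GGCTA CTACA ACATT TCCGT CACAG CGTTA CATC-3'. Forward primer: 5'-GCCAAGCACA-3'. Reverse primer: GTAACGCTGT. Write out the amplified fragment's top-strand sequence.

The forward primer matches the template at positions 2–11.
Taking the reverse complement of GTAACGCTGT gives ACAGCGTTAC, found at positions 42–51 on the template; the primer anneals here to the top strand with its 3' end pointing upstream.
The product is the template from position 2 through 51 (50 bp).

5'-GCCAAGCACATGCGCGCCAGGCTACTACAACATTTCCGTCACAGCGTTAC-3'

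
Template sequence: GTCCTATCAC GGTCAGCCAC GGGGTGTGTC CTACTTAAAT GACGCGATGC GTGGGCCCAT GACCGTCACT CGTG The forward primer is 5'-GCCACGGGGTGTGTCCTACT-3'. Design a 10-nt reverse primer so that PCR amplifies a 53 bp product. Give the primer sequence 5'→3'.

The forward primer binds at positions 16–35, so a 53 bp product ends at position 16 + 53 − 1 = 68.
The reverse primer anneals to the top strand over positions 59–68, i.e. to ATGACCGTCA.
Its sequence written 5'→3' is the reverse complement: TGACGGTCAT.

5'-TGACGGTCAT-3'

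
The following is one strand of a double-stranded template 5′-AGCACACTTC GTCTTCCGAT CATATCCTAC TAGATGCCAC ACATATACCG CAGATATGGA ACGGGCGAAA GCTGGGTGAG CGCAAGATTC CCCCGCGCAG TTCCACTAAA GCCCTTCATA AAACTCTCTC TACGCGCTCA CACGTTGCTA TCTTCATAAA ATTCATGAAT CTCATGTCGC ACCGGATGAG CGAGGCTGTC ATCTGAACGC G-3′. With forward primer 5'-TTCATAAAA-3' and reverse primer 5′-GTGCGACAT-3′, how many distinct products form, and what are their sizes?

The forward primer TTCATAAAA matches the top strand at positions 115–123, 153–161.
The reverse primer's reverse complement is ATGTCGCAC, matching at positions 174–182.
Each forward site pairs with the reverse site to give a product ending at position 182: sizes 68, 30 bp.

Two products: 68 bp, 30 bp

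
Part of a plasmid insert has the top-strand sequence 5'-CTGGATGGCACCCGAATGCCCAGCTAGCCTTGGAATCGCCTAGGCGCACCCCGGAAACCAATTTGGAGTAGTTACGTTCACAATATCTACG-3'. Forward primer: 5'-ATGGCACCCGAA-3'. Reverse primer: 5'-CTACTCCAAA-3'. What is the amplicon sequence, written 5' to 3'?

Scanning the template, ATGGCACCCGAA occurs at positions 5–16; this primer anneals to the bottom strand there with its 3' end pointing downstream.
Taking the reverse complement of CTACTCCAAA gives TTTGGAGTAG, found at positions 62–71 on the template; the primer anneals here to the top strand with its 3' end pointing upstream.
The product is the template from position 5 through 71 (67 bp).

5'-ATGGCACCCGAATGCCCAGCTAGCCTTGGAATCGCCTAGGCGCACCCCGGAAACCAATTTGGAGTAG-3'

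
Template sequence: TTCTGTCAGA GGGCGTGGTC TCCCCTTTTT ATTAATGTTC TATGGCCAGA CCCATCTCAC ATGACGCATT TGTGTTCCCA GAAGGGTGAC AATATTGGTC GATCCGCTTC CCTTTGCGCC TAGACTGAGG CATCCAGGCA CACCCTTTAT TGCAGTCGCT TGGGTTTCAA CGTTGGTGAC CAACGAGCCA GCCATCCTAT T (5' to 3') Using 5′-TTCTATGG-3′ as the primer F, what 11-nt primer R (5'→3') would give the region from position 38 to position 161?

The product's 3' end on the top strand is position 161.
The reverse primer anneals to the top strand over positions 151–161, i.e. to TGCAGTCGCTT.
Its sequence written 5'→3' is the reverse complement: AAGCGACTGCA.

5'-AAGCGACTGCA-3'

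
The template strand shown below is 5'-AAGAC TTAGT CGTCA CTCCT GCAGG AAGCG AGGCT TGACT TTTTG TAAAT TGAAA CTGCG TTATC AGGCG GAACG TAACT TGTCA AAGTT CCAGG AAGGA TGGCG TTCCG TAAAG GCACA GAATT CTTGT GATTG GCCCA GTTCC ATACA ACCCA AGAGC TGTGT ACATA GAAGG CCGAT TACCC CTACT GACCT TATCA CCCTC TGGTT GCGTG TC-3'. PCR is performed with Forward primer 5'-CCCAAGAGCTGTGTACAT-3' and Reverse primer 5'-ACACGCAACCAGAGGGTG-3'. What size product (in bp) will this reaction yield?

Scanning the template, CCCAAGAGCTGTGTACAT occurs at positions 152–169; this primer anneals to the bottom strand there with its 3' end pointing downstream.
The reverse primer's reverse complement is CACCCTCTGGTTGCGTGT, which matches the template at positions 199–216.
The product runs from position 152 to position 216, so its length is 216 − 152 + 1 = 65 bp.

65 bp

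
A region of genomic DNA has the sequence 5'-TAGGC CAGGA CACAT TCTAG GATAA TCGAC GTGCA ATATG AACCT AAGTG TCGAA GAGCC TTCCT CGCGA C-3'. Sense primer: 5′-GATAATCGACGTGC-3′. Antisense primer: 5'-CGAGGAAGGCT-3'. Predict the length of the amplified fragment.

The forward primer matches the template at positions 21–34.
Reverse complement of the reverse primer: AGCCTTCCTCG. This occurs on the top strand at positions 57–67.
Product length = (reverse-primer end) − (forward-primer start) + 1 = 67 − 21 + 1 = 47 bp.

47 bp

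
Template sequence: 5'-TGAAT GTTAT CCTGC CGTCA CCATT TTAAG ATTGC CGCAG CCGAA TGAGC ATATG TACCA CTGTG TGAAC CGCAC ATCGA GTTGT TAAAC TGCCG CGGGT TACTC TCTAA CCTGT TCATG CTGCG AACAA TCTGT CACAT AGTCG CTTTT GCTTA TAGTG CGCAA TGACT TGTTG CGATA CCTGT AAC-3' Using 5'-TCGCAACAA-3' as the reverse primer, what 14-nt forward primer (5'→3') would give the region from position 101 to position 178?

5'-TACTCTCTAACCTG-3'

The reverse primer's reverse complement TTGTTGCGA matches the template at positions 170–178; the product starts at position 101.
The forward primer is identical to the top strand over positions 101–114: TACTCTCTAACCTG.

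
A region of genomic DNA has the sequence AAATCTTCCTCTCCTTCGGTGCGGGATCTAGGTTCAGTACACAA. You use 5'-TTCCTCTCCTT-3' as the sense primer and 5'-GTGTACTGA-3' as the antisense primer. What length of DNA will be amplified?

37 bp

Forward primer TTCCTCTCCTT is found on the top strand at positions 6–16.
Reverse complement of the reverse primer: TCAGTACAC. This occurs on the top strand at positions 34–42.
Amplicon spans positions 6–42: 37 bp.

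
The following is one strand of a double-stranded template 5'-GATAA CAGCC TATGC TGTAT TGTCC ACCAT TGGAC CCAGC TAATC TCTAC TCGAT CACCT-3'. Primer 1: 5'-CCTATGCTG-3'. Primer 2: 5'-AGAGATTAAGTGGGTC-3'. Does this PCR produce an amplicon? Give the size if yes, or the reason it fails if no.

No product — primer 2 has no binding site in the template.

Primer 2 (AGAGATTAAGTGGGTC) does not match the top strand, and its reverse complement GACCCACTTAATCTCT does not match either.
With no annealing site for primer 2, no amplification occurs.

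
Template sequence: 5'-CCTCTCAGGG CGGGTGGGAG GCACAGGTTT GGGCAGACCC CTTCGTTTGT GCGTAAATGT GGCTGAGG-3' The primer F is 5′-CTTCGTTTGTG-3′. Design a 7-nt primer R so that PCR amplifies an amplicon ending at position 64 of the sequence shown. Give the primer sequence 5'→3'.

5'-AGCCACA-3'

The forward primer binds at positions 41–51; the product's 3' end on the top strand is position 64.
The reverse primer anneals to the top strand over positions 58–64, i.e. to TGTGGCT.
Its sequence written 5'→3' is the reverse complement: AGCCACA.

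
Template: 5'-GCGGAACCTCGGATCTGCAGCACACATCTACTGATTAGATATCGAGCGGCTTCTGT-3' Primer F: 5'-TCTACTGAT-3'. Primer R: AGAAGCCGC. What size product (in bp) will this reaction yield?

Scanning the template, TCTACTGAT occurs at positions 27–35; this primer anneals to the bottom strand there with its 3' end pointing downstream.
The reverse primer's reverse complement is GCGGCTTCT, which matches the template at positions 46–54.
Amplicon spans positions 27–54: 28 bp.

28 bp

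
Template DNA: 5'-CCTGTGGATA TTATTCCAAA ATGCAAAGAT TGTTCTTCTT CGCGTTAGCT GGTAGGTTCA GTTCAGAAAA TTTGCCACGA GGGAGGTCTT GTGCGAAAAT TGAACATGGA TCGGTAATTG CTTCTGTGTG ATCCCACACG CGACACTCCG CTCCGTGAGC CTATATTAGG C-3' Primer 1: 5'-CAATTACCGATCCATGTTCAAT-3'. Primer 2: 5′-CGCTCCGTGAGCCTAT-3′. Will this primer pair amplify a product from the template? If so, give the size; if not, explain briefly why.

No product — the primers' 3' ends point away from each other.

Primer 1 (CAATTACCGATCCATGTTCAAT) has reverse complement ATTGAACATGGATCGGTAATTG, which matches the top strand at positions 99–120; primer 1 anneals to the top strand there with its 3' end pointing upstream toward position 99.
Primer 2 (CGCTCCGTGAGCCTAT) matches the top strand directly at positions 149–164; it anneals to the bottom strand with its 3' end pointing downstream toward position 164.
The 3' ends diverge (primer 1 extends toward position 1, primer 2 toward position 171), so the primers never converge on a shared product.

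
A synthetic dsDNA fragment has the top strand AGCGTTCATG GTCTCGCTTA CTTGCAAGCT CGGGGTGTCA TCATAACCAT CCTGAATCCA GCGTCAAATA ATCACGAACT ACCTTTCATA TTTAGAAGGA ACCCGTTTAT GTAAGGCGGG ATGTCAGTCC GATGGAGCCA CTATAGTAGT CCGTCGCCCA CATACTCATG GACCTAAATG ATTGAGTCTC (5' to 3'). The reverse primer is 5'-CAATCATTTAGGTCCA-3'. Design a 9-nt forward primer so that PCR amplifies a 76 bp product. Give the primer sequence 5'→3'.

5'-ATGTAAGGC-3'

The reverse primer's reverse complement TGGACCTAAATGATTG matches the template at positions 169–184, so the product ends at position 184.
A 76 bp product then starts at position 184 − 76 + 1 = 109.
The forward primer is identical to the top strand there: ATGTAAGGC.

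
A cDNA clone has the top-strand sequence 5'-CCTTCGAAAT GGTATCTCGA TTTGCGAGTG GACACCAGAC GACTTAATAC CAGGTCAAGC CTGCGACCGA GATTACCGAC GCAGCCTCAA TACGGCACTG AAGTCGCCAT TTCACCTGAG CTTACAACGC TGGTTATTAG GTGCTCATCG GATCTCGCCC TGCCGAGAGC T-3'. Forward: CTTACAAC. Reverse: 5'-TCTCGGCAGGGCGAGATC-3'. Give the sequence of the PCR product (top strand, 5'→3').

5'-CTTACAACGCTGGTTATTAGGTGCTCATCGGATCTCGCCCTGCCGAGA-3'

Scanning the template, CTTACAAC occurs at positions 121–128; this primer anneals to the bottom strand there with its 3' end pointing downstream.
Taking the reverse complement of TCTCGGCAGGGCGAGATC gives GATCTCGCCCTGCCGAGA, found at positions 151–168 on the template; the primer anneals here to the top strand with its 3' end pointing upstream.
The product is the template from position 121 through 168 (48 bp).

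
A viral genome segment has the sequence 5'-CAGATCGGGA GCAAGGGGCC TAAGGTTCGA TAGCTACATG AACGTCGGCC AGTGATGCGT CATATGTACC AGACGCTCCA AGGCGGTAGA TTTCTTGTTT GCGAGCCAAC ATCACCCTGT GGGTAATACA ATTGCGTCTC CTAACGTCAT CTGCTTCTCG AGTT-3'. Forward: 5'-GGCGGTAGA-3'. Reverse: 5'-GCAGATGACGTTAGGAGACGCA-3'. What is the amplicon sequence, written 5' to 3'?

Forward primer GGCGGTAGA is found on the top strand at positions 82–90.
Taking the reverse complement of GCAGATGACGTTAGGAGACGCA gives TGCGTCTCCTAACGTCATCTGC, found at positions 133–154 on the template; the primer anneals here to the top strand with its 3' end pointing upstream.
The product is the template from position 82 through 154 (73 bp).

5'-GGCGGTAGATTTCTTGTTTGCGAGCCAACATCACCCTGTGGGTAATACAATTGCGTCTCCTAACGTCATCTGC-3'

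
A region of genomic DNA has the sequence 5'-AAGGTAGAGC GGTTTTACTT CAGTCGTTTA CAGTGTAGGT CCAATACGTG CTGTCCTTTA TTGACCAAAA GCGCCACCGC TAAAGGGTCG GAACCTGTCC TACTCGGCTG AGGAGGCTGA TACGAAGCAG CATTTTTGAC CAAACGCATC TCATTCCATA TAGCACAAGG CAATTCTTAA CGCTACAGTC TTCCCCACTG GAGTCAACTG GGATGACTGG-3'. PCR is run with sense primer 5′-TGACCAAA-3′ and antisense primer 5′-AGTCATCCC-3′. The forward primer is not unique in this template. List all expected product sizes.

The forward primer TGACCAAA matches the top strand at positions 62–69, 137–144.
The reverse primer's reverse complement is GGGATGACT, matching at positions 210–218.
Each forward site pairs with the reverse site to give a product ending at position 218: sizes 157, 82 bp.

157 bp, 82 bp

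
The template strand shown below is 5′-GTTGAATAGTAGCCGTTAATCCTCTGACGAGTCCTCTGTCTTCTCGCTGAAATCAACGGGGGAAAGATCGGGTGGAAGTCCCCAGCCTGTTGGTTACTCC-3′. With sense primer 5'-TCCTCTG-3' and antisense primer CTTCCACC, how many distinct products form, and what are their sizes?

Two products: 59 bp, 47 bp

The forward primer TCCTCTG matches the top strand at positions 20–26, 32–38.
The reverse primer's reverse complement is GGTGGAAG, matching at positions 71–78.
Each forward site pairs with the reverse site to give a product ending at position 78: sizes 59, 47 bp.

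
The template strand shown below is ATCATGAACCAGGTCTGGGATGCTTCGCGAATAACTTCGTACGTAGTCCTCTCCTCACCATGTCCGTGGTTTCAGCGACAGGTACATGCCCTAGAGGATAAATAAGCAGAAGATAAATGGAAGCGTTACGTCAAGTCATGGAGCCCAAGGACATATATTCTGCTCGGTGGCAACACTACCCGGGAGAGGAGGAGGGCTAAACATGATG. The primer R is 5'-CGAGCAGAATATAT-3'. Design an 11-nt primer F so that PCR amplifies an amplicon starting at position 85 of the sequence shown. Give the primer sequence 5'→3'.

The reverse primer's reverse complement ATATATTCTGCTCG matches the template at positions 153–166; the product starts at position 85.
The forward primer is identical to the top strand over positions 85–95: CATGCCCTAGA.

5'-CATGCCCTAGA-3'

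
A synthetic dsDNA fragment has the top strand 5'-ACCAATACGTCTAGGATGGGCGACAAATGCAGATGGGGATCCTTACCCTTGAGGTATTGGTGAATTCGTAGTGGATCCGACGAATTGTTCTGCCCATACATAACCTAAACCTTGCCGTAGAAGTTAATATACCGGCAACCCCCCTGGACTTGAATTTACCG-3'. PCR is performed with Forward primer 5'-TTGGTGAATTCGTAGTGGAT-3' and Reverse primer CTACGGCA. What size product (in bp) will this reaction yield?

The forward primer matches the template at positions 57–76.
Taking the reverse complement of CTACGGCA gives TGCCGTAG, found at positions 113–120 on the template; the primer anneals here to the top strand with its 3' end pointing upstream.
Amplicon spans positions 57–120: 64 bp.

64 bp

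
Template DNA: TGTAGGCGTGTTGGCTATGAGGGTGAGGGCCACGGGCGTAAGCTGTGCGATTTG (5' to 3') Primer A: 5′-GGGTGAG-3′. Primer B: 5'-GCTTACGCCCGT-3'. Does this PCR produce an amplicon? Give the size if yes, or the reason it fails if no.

Yes — a 23 bp product.

Primer A (GGGTGAG) matches the top strand at positions 21–27; it acts as a forward primer.
Primer B's reverse complement is ACGGGCGTAAGC, matching the top strand at positions 32–43; it acts as a reverse primer.
The 3' ends face each other across positions 21–43, giving a 23 bp product.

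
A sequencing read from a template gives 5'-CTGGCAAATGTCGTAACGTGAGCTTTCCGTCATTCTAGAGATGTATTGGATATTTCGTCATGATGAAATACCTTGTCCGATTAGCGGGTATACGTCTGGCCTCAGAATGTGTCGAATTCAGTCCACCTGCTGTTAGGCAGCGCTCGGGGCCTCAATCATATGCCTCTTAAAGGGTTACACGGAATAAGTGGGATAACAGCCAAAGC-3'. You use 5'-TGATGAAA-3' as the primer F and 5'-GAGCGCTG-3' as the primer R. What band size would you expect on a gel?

Scanning the template, TGATGAAA occurs at positions 61–68; this primer anneals to the bottom strand there with its 3' end pointing downstream.
Taking the reverse complement of GAGCGCTG gives CAGCGCTC, found at positions 138–145 on the template; the primer anneals here to the top strand with its 3' end pointing upstream.
The product runs from position 61 to position 145, so its length is 145 − 61 + 1 = 85 bp.

85 bp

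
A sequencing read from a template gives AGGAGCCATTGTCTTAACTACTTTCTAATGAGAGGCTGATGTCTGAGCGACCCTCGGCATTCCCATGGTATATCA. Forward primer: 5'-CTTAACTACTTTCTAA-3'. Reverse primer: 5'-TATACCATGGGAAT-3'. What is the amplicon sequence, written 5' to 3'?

Scanning the template, CTTAACTACTTTCTAA occurs at positions 13–28; this primer anneals to the bottom strand there with its 3' end pointing downstream.
The reverse primer's reverse complement is ATTCCCATGGTATA, which matches the template at positions 59–72.
The product is the template from position 13 through 72 (60 bp).

5'-CTTAACTACTTTCTAATGAGAGGCTGATGTCTGAGCGACCCTCGGCATTCCCATGGTATA-3'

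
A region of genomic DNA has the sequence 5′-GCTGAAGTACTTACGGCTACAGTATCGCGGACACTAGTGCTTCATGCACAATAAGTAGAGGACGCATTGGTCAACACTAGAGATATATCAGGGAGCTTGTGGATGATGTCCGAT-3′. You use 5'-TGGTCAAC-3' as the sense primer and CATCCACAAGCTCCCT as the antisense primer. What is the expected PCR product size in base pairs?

38 bp

Scanning the template, TGGTCAAC occurs at positions 68–75; this primer anneals to the bottom strand there with its 3' end pointing downstream.
Taking the reverse complement of CATCCACAAGCTCCCT gives AGGGAGCTTGTGGATG, found at positions 90–105 on the template; the primer anneals here to the top strand with its 3' end pointing upstream.
Amplicon spans positions 68–105: 38 bp.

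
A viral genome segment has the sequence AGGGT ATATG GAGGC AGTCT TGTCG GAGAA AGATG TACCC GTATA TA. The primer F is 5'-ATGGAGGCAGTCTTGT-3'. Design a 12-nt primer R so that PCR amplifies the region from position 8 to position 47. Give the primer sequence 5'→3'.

The product's 3' end on the top strand is position 47.
The reverse primer anneals to the top strand over positions 36–47, i.e. to TACCCGTATATA.
Its sequence written 5'→3' is the reverse complement: TATATACGGGTA.

5'-TATATACGGGTA-3'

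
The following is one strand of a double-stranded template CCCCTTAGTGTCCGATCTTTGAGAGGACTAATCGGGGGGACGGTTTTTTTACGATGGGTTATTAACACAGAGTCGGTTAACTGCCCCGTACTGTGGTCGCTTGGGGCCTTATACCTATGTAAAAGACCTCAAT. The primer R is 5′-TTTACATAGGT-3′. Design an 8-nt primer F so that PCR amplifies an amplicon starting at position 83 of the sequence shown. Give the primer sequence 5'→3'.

The reverse primer's reverse complement ACCTATGTAAA matches the template at positions 113–123; the product starts at position 83.
The forward primer is identical to the top strand over positions 83–90: GCCCCGTA.

5'-GCCCCGTA-3'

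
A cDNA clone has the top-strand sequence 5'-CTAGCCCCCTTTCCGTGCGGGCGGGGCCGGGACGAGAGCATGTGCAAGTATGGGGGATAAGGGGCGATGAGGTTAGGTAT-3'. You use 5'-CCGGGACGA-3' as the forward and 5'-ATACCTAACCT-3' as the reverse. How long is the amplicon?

The forward primer matches the template at positions 27–35.
Reverse complement of the reverse primer: AGGTTAGGTAT. This occurs on the top strand at positions 70–80.
Amplicon spans positions 27–80: 54 bp.

54 bp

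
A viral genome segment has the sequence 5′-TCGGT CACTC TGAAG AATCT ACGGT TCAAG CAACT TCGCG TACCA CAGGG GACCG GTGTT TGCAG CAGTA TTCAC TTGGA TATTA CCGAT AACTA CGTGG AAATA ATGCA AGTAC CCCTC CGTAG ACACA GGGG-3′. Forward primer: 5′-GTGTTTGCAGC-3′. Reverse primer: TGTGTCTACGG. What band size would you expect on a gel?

75 bp

The forward primer matches the template at positions 56–66.
The reverse primer's reverse complement is CCGTAGACACA, which matches the template at positions 120–130.
Amplicon spans positions 56–130: 75 bp.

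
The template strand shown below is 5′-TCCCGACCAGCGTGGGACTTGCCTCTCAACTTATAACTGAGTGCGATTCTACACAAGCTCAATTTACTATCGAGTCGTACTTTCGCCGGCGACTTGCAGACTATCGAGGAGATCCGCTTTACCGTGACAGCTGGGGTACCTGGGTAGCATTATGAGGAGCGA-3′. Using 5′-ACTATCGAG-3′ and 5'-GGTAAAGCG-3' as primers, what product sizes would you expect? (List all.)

The forward primer ACTATCGAG matches the top strand at positions 66–74, 100–108.
The reverse primer's reverse complement is CGCTTTACC, matching at positions 115–123.
Each forward site pairs with the reverse site to give a product ending at position 123: sizes 58, 24 bp.

58 bp, 24 bp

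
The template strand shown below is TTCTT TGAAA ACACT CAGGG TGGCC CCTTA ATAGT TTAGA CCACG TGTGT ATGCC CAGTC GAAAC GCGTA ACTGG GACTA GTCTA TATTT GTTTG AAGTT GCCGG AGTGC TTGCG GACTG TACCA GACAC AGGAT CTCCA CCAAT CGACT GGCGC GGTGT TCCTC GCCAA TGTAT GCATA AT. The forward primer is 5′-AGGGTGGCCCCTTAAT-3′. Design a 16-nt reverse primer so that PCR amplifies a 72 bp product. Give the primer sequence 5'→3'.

The forward primer binds at positions 17–32, so a 72 bp product ends at position 17 + 72 − 1 = 88.
The reverse primer anneals to the top strand over positions 73–88, i.e. to TGGGACTAGTCTATAT.
Its sequence written 5'→3' is the reverse complement: ATATAGACTAGTCCCA.

5'-ATATAGACTAGTCCCA-3'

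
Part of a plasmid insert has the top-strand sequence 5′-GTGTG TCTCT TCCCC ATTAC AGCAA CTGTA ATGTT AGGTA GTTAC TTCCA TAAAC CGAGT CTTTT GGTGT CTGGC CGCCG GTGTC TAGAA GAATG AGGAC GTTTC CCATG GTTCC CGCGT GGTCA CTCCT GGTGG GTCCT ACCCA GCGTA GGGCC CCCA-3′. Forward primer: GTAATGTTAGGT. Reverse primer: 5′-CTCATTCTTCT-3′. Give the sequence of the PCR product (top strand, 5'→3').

The forward primer matches the template at positions 28–39.
Taking the reverse complement of CTCATTCTTCT gives AGAAGAATGAG, found at positions 87–97 on the template; the primer anneals here to the top strand with its 3' end pointing upstream.
The product is the template from position 28 through 97 (70 bp).

5'-GTAATGTTAGGTAGTTACTTCCATAAACCGAGTCTTTTGGTGTCTGGCCGCCGGTGTCTAGAAGAATGAG-3'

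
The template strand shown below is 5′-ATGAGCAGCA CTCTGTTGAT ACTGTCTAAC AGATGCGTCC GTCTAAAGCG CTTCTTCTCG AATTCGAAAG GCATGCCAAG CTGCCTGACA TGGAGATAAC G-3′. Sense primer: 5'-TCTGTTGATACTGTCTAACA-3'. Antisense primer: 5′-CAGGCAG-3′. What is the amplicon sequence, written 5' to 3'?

Forward primer TCTGTTGATACTGTCTAACA is found on the top strand at positions 12–31.
Reverse complement of the reverse primer: CTGCCTG. This occurs on the top strand at positions 81–87.
The product is the template from position 12 through 87 (76 bp).

5'-TCTGTTGATACTGTCTAACAGATGCGTCCGTCTAAAGCGCTTCTTCTCGAATTCGAAAGGCATGCCAAGCTGCCTG-3'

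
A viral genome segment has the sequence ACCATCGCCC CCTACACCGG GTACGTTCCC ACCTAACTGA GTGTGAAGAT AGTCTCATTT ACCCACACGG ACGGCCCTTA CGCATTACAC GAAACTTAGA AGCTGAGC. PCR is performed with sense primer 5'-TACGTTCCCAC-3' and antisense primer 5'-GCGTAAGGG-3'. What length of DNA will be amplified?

The forward primer matches the template at positions 22–32.
The reverse primer's reverse complement is CCCTTACGC, which matches the template at positions 75–83.
Product length = (reverse-primer end) − (forward-primer start) + 1 = 83 − 22 + 1 = 62 bp.

62 bp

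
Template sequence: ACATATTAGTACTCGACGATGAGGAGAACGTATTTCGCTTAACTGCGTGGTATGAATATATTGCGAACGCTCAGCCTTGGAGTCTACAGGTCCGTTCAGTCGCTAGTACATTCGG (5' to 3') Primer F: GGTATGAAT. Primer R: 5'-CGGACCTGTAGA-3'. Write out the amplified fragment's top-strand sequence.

Scanning the template, GGTATGAAT occurs at positions 49–57; this primer anneals to the bottom strand there with its 3' end pointing downstream.
Taking the reverse complement of CGGACCTGTAGA gives TCTACAGGTCCG, found at positions 83–94 on the template; the primer anneals here to the top strand with its 3' end pointing upstream.
The product is the template from position 49 through 94 (46 bp).

5'-GGTATGAATATATTGCGAACGCTCAGCCTTGGAGTCTACAGGTCCG-3'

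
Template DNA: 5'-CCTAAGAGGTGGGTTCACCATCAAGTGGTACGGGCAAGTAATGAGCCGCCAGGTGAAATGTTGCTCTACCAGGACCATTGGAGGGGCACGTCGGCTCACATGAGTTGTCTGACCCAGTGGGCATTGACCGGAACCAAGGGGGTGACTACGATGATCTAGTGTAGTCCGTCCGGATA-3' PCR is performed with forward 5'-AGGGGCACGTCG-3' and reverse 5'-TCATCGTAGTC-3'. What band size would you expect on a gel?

Scanning the template, AGGGGCACGTCG occurs at positions 82–93; this primer anneals to the bottom strand there with its 3' end pointing downstream.
The reverse primer's reverse complement is GACTACGATGA, which matches the template at positions 144–154.
Amplicon spans positions 82–154: 73 bp.

73 bp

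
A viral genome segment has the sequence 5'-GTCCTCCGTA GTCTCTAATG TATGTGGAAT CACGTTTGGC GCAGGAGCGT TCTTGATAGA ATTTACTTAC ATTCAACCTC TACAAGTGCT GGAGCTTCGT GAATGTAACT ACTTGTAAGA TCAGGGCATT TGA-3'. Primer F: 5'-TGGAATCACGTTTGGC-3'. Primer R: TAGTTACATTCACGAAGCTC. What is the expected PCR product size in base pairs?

Forward primer TGGAATCACGTTTGGC is found on the top strand at positions 25–40.
Taking the reverse complement of TAGTTACATTCACGAAGCTC gives GAGCTTCGTGAATGTAACTA, found at positions 92–111 on the template; the primer anneals here to the top strand with its 3' end pointing upstream.
The product runs from position 25 to position 111, so its length is 111 − 25 + 1 = 87 bp.

87 bp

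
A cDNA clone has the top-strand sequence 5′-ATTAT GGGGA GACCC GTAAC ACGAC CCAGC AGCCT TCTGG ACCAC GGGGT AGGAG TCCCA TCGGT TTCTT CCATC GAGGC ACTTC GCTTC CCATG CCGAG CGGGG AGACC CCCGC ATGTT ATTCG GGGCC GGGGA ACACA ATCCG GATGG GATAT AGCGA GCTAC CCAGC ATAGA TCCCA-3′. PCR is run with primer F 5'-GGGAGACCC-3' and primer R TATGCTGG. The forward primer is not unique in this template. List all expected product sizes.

The forward primer GGGAGACCC matches the top strand at positions 7–15, 103–111.
The reverse primer's reverse complement is CCAGCATA, matching at positions 166–173.
Each forward site pairs with the reverse site to give a product ending at position 173: sizes 167, 71 bp.

167 bp, 71 bp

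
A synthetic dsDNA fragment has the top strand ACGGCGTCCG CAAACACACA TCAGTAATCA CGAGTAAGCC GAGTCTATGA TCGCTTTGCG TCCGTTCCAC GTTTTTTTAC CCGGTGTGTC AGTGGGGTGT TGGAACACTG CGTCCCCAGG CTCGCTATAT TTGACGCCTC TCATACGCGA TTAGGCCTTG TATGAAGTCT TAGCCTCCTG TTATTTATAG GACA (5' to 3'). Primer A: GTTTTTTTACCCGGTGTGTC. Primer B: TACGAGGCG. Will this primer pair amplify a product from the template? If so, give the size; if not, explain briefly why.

Primer B (TACGAGGCG) does not match the top strand, and its reverse complement CGCCTCGTA does not match either.
With no annealing site for primer B, no amplification occurs.

No product — primer B has no binding site in the template.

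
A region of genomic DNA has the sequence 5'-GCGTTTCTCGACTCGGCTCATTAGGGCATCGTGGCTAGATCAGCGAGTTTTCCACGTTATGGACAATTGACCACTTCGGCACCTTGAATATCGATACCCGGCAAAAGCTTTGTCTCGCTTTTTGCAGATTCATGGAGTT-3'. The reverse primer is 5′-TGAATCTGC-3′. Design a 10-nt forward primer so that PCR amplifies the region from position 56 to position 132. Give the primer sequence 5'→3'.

5'-GTTATGGACA-3'

The reverse primer's reverse complement GCAGATTCA matches the template at positions 124–132; the product starts at position 56.
The forward primer is identical to the top strand over positions 56–65: GTTATGGACA.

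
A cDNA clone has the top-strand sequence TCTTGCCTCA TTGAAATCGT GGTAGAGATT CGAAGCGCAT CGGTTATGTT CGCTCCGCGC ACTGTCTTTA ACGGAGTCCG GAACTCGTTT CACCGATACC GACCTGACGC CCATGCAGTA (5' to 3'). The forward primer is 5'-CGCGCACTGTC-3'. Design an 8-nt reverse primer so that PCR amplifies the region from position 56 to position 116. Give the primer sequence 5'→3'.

5'-GCATGGGC-3'

The product's 3' end on the top strand is position 116.
The reverse primer anneals to the top strand over positions 109–116, i.e. to GCCCATGC.
Its sequence written 5'→3' is the reverse complement: GCATGGGC.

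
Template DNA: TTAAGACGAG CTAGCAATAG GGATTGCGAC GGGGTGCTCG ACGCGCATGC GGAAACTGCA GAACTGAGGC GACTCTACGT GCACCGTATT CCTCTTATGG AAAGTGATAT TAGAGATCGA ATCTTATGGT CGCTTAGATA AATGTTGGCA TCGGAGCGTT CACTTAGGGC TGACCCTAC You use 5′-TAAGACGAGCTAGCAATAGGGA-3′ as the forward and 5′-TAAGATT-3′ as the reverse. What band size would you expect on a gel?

Forward primer TAAGACGAGCTAGCAATAGGGA is found on the top strand at positions 2–23.
Taking the reverse complement of TAAGATT gives AATCTTA, found at positions 120–126 on the template; the primer anneals here to the top strand with its 3' end pointing upstream.
Product length = (reverse-primer end) − (forward-primer start) + 1 = 126 − 2 + 1 = 125 bp.

125 bp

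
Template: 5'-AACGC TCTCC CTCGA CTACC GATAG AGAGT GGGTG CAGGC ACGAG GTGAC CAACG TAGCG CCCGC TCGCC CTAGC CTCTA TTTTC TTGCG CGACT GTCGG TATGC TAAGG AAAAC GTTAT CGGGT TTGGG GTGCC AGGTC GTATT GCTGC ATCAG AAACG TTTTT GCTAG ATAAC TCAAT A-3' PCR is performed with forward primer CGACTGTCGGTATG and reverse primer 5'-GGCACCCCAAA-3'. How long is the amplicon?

45 bp

Forward primer CGACTGTCGGTATG is found on the top strand at positions 91–104.
Taking the reverse complement of GGCACCCCAAA gives TTTGGGGTGCC, found at positions 125–135 on the template; the primer anneals here to the top strand with its 3' end pointing upstream.
Amplicon spans positions 91–135: 45 bp.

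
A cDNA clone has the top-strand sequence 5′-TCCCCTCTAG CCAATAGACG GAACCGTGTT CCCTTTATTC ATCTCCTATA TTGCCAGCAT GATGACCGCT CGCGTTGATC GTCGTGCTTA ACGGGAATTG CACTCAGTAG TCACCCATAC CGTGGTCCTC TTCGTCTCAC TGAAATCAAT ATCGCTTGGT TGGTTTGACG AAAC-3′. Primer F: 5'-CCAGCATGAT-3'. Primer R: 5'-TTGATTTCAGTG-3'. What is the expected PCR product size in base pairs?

96 bp

Forward primer CCAGCATGAT is found on the top strand at positions 54–63.
The reverse primer's reverse complement is CACTGAAATCAA, which matches the template at positions 138–149.
The product runs from position 54 to position 149, so its length is 149 − 54 + 1 = 96 bp.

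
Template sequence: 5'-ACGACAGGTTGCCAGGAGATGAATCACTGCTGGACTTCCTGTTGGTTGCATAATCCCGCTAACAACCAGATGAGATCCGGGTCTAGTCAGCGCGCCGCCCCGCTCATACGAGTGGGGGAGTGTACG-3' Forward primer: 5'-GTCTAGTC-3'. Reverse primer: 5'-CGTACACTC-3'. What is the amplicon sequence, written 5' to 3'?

5'-GTCTAGTCAGCGCGCCGCCCCGCTCATACGAGTGGGGGAGTGTACG-3'

Forward primer GTCTAGTC is found on the top strand at positions 81–88.
The reverse primer's reverse complement is GAGTGTACG, which matches the template at positions 118–126.
The product is the template from position 81 through 126 (46 bp).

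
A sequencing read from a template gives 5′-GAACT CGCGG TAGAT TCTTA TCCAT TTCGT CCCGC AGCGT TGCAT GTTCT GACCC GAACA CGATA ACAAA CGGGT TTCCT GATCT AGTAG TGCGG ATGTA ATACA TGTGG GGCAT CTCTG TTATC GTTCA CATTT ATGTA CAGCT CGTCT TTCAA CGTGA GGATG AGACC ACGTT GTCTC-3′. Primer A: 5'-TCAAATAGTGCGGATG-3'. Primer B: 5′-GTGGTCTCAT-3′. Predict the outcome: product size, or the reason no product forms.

Primer A (TCAAATAGTGCGGATG) does not match the top strand, and its reverse complement CATCCGCACTATTTGA does not match either.
With no annealing site for primer A, no amplification occurs.

No product — primer A has no binding site in the template.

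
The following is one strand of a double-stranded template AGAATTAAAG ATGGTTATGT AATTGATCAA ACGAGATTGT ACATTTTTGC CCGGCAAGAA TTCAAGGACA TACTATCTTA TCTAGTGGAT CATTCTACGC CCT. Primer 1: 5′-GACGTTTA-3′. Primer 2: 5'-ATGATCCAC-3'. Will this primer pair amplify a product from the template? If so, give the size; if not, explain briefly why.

Primer 1 (GACGTTTA) does not match the top strand, and its reverse complement TAAACGTC does not match either.
With no annealing site for primer 1, no amplification occurs.

No product — primer 1 has no binding site in the template.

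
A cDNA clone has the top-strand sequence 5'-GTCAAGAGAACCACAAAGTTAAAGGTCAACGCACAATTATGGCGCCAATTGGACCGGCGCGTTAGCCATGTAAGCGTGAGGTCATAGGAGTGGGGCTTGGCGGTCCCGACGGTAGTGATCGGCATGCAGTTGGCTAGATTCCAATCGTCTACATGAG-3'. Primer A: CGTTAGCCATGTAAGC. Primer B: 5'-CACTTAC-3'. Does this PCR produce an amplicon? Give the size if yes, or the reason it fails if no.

Primer B (CACTTAC) does not match the top strand, and its reverse complement GTAAGTG does not match either.
With no annealing site for primer B, no amplification occurs.

No product — primer B has no binding site in the template.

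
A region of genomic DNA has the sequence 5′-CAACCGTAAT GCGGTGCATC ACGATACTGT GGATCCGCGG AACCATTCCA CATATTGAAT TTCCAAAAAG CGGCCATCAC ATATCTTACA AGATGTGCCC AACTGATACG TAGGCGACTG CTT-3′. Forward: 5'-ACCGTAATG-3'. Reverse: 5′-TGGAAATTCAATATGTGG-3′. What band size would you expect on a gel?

Forward primer ACCGTAATG is found on the top strand at positions 3–11.
Taking the reverse complement of TGGAAATTCAATATGTGG gives CCACATATTGAATTTCCA, found at positions 48–65 on the template; the primer anneals here to the top strand with its 3' end pointing upstream.
Amplicon spans positions 3–65: 63 bp.

63 bp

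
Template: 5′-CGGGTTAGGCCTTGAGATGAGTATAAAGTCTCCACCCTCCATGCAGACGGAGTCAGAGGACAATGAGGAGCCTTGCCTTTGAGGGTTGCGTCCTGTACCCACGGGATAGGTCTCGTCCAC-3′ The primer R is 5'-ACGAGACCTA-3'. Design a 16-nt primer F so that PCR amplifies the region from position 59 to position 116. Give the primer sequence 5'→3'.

The reverse primer's reverse complement TAGGTCTCGT matches the template at positions 107–116; the product starts at position 59.
The forward primer is identical to the top strand over positions 59–74: GACAATGAGGAGCCTT.

5'-GACAATGAGGAGCCTT-3'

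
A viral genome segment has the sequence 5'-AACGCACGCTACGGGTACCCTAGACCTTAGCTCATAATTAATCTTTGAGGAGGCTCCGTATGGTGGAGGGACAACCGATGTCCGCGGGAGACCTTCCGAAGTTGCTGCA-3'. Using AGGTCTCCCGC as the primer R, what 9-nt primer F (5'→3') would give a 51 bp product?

The reverse primer's reverse complement GCGGGAGACCT matches the template at positions 84–94, so the product ends at position 94.
A 51 bp product then starts at position 94 − 51 + 1 = 44.
The forward primer is identical to the top strand there: TTTGAGGAG.

5'-TTTGAGGAG-3'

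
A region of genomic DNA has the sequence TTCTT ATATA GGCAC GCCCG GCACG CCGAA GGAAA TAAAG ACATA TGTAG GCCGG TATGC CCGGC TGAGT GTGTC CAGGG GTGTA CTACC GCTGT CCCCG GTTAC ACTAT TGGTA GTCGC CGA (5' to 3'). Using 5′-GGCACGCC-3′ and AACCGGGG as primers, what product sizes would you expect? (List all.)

The forward primer GGCACGCC matches the top strand at positions 11–18, 20–27.
The reverse primer's reverse complement is CCCCGGTT, matching at positions 96–103.
Each forward site pairs with the reverse site to give a product ending at position 103: sizes 93, 84 bp.

93 bp, 84 bp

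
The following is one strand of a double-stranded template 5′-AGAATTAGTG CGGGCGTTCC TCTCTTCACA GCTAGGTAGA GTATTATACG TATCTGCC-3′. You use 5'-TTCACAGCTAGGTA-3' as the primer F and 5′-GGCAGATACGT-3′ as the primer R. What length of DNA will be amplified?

The forward primer matches the template at positions 25–38.
The reverse primer's reverse complement is ACGTATCTGCC, which matches the template at positions 48–58.
The product runs from position 25 to position 58, so its length is 58 − 25 + 1 = 34 bp.

34 bp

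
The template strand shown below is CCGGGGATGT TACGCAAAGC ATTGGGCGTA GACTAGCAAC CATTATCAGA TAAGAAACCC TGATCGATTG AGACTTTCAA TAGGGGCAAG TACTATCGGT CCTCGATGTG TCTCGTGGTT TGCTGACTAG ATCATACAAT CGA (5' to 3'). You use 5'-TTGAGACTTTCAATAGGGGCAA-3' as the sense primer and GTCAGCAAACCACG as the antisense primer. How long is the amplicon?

60 bp

The forward primer matches the template at positions 68–89.
The reverse primer's reverse complement is CGTGGTTTGCTGAC, which matches the template at positions 114–127.
The product runs from position 68 to position 127, so its length is 127 − 68 + 1 = 60 bp.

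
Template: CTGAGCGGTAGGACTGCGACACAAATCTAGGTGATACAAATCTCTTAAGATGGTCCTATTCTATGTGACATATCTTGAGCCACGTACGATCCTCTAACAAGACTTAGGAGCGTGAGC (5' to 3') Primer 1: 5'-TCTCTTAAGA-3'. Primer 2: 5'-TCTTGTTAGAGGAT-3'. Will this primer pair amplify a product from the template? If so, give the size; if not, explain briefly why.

Yes — a 62 bp product.

Primer 1 (TCTCTTAAGA) matches the top strand at positions 41–50; it acts as a forward primer.
Primer 2's reverse complement is ATCCTCTAACAAGA, matching the top strand at positions 89–102; it acts as a reverse primer.
The 3' ends face each other across positions 41–102, giving a 62 bp product.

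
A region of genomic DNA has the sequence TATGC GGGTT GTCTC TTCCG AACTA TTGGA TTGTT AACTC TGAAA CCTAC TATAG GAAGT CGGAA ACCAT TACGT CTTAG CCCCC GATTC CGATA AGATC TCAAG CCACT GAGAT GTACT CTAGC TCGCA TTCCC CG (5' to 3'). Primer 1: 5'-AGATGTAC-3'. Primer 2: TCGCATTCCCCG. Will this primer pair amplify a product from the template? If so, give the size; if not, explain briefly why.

Primer 1 (AGATGTAC) matches the top strand at positions 112–119 (3' end points downstream).
Primer 2 (TCGCATTCCCCG) also matches the top strand directly, at positions 126–137 — its reverse complement CGGGGAATGCGA is not present.
Both primers anneal to the bottom strand with 3' ends pointing the same way, so neither can prime synthesis back toward the other.

No product — both primers anneal to the same strand and extend in the same direction.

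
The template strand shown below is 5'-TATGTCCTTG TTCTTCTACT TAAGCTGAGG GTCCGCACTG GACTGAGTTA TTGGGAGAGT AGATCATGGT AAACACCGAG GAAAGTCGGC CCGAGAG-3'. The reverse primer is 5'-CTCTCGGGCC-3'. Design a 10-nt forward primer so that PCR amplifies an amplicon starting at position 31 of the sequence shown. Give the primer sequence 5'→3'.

5'-GTCCGCACTG-3'

The reverse primer's reverse complement GGCCCGAGAG matches the template at positions 88–97; the product starts at position 31.
The forward primer is identical to the top strand over positions 31–40: GTCCGCACTG.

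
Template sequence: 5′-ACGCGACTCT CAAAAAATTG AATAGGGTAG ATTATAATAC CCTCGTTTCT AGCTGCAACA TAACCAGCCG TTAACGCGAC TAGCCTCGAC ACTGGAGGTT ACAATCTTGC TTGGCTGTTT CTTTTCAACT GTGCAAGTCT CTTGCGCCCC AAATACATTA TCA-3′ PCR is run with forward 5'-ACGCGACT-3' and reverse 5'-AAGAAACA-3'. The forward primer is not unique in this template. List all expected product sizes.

123 bp, 50 bp

The forward primer ACGCGACT matches the top strand at positions 1–8, 74–81.
The reverse primer's reverse complement is TGTTTCTT, matching at positions 116–123.
Each forward site pairs with the reverse site to give a product ending at position 123: sizes 123, 50 bp.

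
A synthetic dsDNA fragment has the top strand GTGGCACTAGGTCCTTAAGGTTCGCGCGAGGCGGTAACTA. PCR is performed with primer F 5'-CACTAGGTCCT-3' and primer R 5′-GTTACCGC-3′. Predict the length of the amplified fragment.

Forward primer CACTAGGTCCT is found on the top strand at positions 5–15.
The reverse primer's reverse complement is GCGGTAAC, which matches the template at positions 31–38.
The product runs from position 5 to position 38, so its length is 38 − 5 + 1 = 34 bp.

34 bp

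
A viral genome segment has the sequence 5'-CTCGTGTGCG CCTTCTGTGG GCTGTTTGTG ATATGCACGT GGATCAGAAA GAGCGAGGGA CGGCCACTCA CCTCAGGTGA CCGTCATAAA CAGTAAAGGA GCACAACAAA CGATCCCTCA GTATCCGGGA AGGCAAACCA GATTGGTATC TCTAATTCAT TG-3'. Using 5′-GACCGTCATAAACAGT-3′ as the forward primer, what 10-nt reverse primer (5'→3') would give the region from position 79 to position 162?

5'-CAATGAATTA-3'

The product's 3' end on the top strand is position 162.
The reverse primer anneals to the top strand over positions 153–162, i.e. to TAATTCATTG.
Its sequence written 5'→3' is the reverse complement: CAATGAATTA.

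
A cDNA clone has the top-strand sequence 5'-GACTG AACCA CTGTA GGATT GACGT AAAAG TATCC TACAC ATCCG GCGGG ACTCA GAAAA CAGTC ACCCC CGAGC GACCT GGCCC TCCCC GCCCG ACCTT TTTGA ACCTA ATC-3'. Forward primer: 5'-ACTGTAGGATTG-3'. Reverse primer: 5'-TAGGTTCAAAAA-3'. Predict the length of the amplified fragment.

Forward primer ACTGTAGGATTG is found on the top strand at positions 10–21.
Taking the reverse complement of TAGGTTCAAAAA gives TTTTTGAACCTA, found at positions 99–110 on the template; the primer anneals here to the top strand with its 3' end pointing upstream.
The product runs from position 10 to position 110, so its length is 110 − 10 + 1 = 101 bp.

101 bp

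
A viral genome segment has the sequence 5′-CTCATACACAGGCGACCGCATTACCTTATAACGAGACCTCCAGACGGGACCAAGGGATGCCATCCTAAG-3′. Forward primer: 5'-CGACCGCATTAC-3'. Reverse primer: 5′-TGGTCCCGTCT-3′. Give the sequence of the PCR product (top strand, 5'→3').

The forward primer matches the template at positions 13–24.
Taking the reverse complement of TGGTCCCGTCT gives AGACGGGACCA, found at positions 42–52 on the template; the primer anneals here to the top strand with its 3' end pointing upstream.
The product is the template from position 13 through 52 (40 bp).

5'-CGACCGCATTACCTTATAACGAGACCTCCAGACGGGACCA-3'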